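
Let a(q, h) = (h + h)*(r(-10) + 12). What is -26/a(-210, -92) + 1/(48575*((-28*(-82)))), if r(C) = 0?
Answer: 181233463/15390891600 ≈ 0.011775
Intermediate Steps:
a(q, h) = 24*h (a(q, h) = (h + h)*(0 + 12) = (2*h)*12 = 24*h)
-26/a(-210, -92) + 1/(48575*((-28*(-82)))) = -26/(24*(-92)) + 1/(48575*((-28*(-82)))) = -26/(-2208) + (1/48575)/2296 = -26*(-1/2208) + (1/48575)*(1/2296) = 13/1104 + 1/111528200 = 181233463/15390891600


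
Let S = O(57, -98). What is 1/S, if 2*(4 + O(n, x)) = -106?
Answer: -1/57 ≈ -0.017544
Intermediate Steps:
O(n, x) = -57 (O(n, x) = -4 + (½)*(-106) = -4 - 53 = -57)
S = -57
1/S = 1/(-57) = -1/57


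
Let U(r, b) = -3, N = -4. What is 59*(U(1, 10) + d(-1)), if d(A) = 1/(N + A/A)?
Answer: -590/3 ≈ -196.67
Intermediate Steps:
d(A) = -⅓ (d(A) = 1/(-4 + A/A) = 1/(-4 + 1) = 1/(-3) = -⅓)
59*(U(1, 10) + d(-1)) = 59*(-3 - ⅓) = 59*(-10/3) = -590/3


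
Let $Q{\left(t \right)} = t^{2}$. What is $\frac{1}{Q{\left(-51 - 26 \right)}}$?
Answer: $\frac{1}{5929} \approx 0.00016866$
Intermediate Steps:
$\frac{1}{Q{\left(-51 - 26 \right)}} = \frac{1}{\left(-51 - 26\right)^{2}} = \frac{1}{\left(-77\right)^{2}} = \frac{1}{5929}$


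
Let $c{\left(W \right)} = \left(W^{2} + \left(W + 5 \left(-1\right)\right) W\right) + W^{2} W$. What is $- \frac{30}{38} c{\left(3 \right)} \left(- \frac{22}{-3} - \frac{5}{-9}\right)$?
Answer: $- \frac{3550}{19} \approx -186.84$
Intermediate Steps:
$c{\left(W \right)} = W^{2} + W^{3} + W \left(-5 + W\right)$ ($c{\left(W \right)} = \left(W^{2} + \left(W - 5\right) W\right) + W^{3} = \left(W^{2} + \left(-5 + W\right) W\right) + W^{3} = \left(W^{2} + W \left(-5 + W\right)\right) + W^{3} = W^{2} + W^{3} + W \left(-5 + W\right)$)
$- \frac{30}{38} c{\left(3 \right)} \left(- \frac{22}{-3} - \frac{5}{-9}\right) = - \frac{30}{38} \cdot 3 \left(-5 + 3^{2} + 2 \cdot 3\right) \left(- \frac{22}{-3} - \frac{5}{-9}\right) = \left(-30\right) \frac{1}{38} \cdot 3 \left(-5 + 9 + 6\right) \left(\left(-22\right) \left(- \frac{1}{3}\right) - - \frac{5}{9}\right) = - \frac{15 \cdot 3 \cdot 10}{19} \left(\frac{22}{3} + \frac{5}{9}\right) = \left(- \frac{15}{19}\right) 30 \cdot \frac{71}{9} = \left(- \frac{450}{19}\right) \frac{71}{9} = - \frac{3550}{19}$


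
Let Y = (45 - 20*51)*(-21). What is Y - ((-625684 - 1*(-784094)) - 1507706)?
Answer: 1369771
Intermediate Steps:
Y = 20475 (Y = (45 - 1020)*(-21) = -975*(-21) = 20475)
Y - ((-625684 - 1*(-784094)) - 1507706) = 20475 - ((-625684 - 1*(-784094)) - 1507706) = 20475 - ((-625684 + 784094) - 1507706) = 20475 - (158410 - 1507706) = 20475 - 1*(-1349296) = 20475 + 1349296 = 1369771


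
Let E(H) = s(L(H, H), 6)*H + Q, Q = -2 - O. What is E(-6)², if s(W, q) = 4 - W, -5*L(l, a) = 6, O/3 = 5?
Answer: 58081/25 ≈ 2323.2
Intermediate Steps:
O = 15 (O = 3*5 = 15)
L(l, a) = -6/5 (L(l, a) = -⅕*6 = -6/5)
Q = -17 (Q = -2 - 1*15 = -2 - 15 = -17)
E(H) = -17 + 26*H/5 (E(H) = (4 - 1*(-6/5))*H - 17 = (4 + 6/5)*H - 17 = 26*H/5 - 17 = -17 + 26*H/5)
E(-6)² = (-17 + (26/5)*(-6))² = (-17 - 156/5)² = (-241/5)² = 58081/25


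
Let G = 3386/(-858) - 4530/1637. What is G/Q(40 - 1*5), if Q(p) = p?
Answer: -4714811/24579555 ≈ -0.19182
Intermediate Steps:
G = -4714811/702273 (G = 3386*(-1/858) - 4530*1/1637 = -1693/429 - 4530/1637 = -4714811/702273 ≈ -6.7136)
G/Q(40 - 1*5) = -4714811/(702273*(40 - 1*5)) = -4714811/(702273*(40 - 5)) = -4714811/702273/35 = -4714811/702273*1/35 = -4714811/24579555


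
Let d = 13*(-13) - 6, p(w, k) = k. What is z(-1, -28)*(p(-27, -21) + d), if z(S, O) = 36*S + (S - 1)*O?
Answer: -3920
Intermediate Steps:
d = -175 (d = -169 - 6 = -175)
z(S, O) = 36*S + O*(-1 + S) (z(S, O) = 36*S + (-1 + S)*O = 36*S + O*(-1 + S))
z(-1, -28)*(p(-27, -21) + d) = (-1*(-28) + 36*(-1) - 28*(-1))*(-21 - 175) = (28 - 36 + 28)*(-196) = 20*(-196) = -3920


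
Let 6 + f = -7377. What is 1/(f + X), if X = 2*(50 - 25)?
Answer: -1/7333 ≈ -0.00013637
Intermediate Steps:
X = 50 (X = 2*25 = 50)
f = -7383 (f = -6 - 7377 = -7383)
1/(f + X) = 1/(-7383 + 50) = 1/(-7333) = -1/7333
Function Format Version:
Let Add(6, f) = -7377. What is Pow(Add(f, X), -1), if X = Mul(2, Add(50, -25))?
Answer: Rational(-1, 7333) ≈ -0.00013637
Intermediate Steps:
X = 50 (X = Mul(2, 25) = 50)
f = -7383 (f = Add(-6, -7377) = -7383)
Pow(Add(f, X), -1) = Pow(Add(-7383, 50), -1) = Pow(-7333, -1) = Rational(-1, 7333)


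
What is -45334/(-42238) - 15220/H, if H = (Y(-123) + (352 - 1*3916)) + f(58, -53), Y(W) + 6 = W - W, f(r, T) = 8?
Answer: 201085517/37612939 ≈ 5.3462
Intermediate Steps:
Y(W) = -6 (Y(W) = -6 + (W - W) = -6 + 0 = -6)
H = -3562 (H = (-6 + (352 - 1*3916)) + 8 = (-6 + (352 - 3916)) + 8 = (-6 - 3564) + 8 = -3570 + 8 = -3562)
-45334/(-42238) - 15220/H = -45334/(-42238) - 15220/(-3562) = -45334*(-1/42238) - 15220*(-1/3562) = 22667/21119 + 7610/1781 = 201085517/37612939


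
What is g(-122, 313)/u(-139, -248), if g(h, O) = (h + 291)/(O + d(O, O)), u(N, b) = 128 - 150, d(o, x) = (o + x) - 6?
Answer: -169/20526 ≈ -0.0082335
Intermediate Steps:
d(o, x) = -6 + o + x
u(N, b) = -22
g(h, O) = (291 + h)/(-6 + 3*O) (g(h, O) = (h + 291)/(O + (-6 + O + O)) = (291 + h)/(O + (-6 + 2*O)) = (291 + h)/(-6 + 3*O))
g(-122, 313)/u(-139, -248) = ((291 - 122)/(3*(-2 + 313)))/(-22) = ((1/3)*169/311)*(-1/22) = ((1/3)*(1/311)*169)*(-1/22) = (169/933)*(-1/22) = -169/20526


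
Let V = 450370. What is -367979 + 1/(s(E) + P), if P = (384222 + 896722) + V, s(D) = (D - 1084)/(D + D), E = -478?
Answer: -304527966317189/827568873 ≈ -3.6798e+5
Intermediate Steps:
s(D) = (-1084 + D)/(2*D) (s(D) = (-1084 + D)/((2*D)) = (-1084 + D)*(1/(2*D)) = (-1084 + D)/(2*D))
P = 1731314 (P = (384222 + 896722) + 450370 = 1280944 + 450370 = 1731314)
-367979 + 1/(s(E) + P) = -367979 + 1/((1/2)*(-1084 - 478)/(-478) + 1731314) = -367979 + 1/((1/2)*(-1/478)*(-1562) + 1731314) = -367979 + 1/(781/478 + 1731314) = -367979 + 1/(827568873/478) = -367979 + 478/827568873 = -304527966317189/827568873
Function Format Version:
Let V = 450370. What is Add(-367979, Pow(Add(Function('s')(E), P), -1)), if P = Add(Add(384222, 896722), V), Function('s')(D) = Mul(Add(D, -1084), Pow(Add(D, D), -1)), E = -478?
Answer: Rational(-304527966317189, 827568873) ≈ -3.6798e+5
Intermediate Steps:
Function('s')(D) = Mul(Rational(1, 2), Pow(D, -1), Add(-1084, D)) (Function('s')(D) = Mul(Add(-1084, D), Pow(Mul(2, D), -1)) = Mul(Add(-1084, D), Mul(Rational(1, 2), Pow(D, -1))) = Mul(Rational(1, 2), Pow(D, -1), Add(-1084, D)))
P = 1731314 (P = Add(Add(384222, 896722), 450370) = Add(1280944, 450370) = 1731314)
Add(-367979, Pow(Add(Function('s')(E), P), -1)) = Add(-367979, Pow(Add(Mul(Rational(1, 2), Pow(-478, -1), Add(-1084, -478)), 1731314), -1)) = Add(-367979, Pow(Add(Mul(Rational(1, 2), Rational(-1, 478), -1562), 1731314), -1)) = Add(-367979, Pow(Add(Rational(781, 478), 1731314), -1)) = Add(-367979, Pow(Rational(827568873, 478), -1)) = Add(-367979, Rational(478, 827568873)) = Rational(-304527966317189, 827568873)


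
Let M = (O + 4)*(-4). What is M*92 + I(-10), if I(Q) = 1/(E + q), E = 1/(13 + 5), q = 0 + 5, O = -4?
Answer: 18/91 ≈ 0.19780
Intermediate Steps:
q = 5
E = 1/18 ≈ 0.055556
M = 0 (M = (-4 + 4)*(-4) = 0*(-4) = 0)
I(Q) = 18/91 (I(Q) = 1/(1/18 + 5) = 1/(91/18) = 18/91)
M*92 + I(-10) = 0*92 + 18/91 = 0 + 18/91 = 18/91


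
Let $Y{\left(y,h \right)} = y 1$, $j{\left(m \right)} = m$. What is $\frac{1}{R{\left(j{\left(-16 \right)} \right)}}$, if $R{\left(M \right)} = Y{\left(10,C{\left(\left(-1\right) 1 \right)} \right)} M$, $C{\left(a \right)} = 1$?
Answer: $- \frac{1}{160} \approx -0.00625$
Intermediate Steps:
$Y{\left(y,h \right)} = y$
$R{\left(M \right)} = 10 M$
$\frac{1}{R{\left(j{\left(-16 \right)} \right)}} = \frac{1}{10 \left(-16\right)} = \frac{1}{-160} = - \frac{1}{160}$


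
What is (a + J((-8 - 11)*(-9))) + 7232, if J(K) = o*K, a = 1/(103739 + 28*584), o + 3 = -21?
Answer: 375644649/120091 ≈ 3128.0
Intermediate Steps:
o = -24 (o = -3 - 21 = -24)
a = 1/120091 (a = 1/(103739 + 16352) = 1/120091 ≈ 8.3270e-6)
J(K) = -24*K
(a + J((-8 - 11)*(-9))) + 7232 = (1/120091 - 24*(-8 - 11)*(-9)) + 7232 = (1/120091 - (-456)*(-9)) + 7232 = (1/120091 - 24*171) + 7232 = (1/120091 - 4104) + 7232 = -492853463/120091 + 7232 = 375644649/120091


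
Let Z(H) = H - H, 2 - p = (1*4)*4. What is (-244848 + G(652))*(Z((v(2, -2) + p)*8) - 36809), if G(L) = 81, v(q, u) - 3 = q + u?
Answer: 9009628503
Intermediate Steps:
v(q, u) = 3 + q + u (v(q, u) = 3 + (q + u) = 3 + q + u)
p = -14 (p = 2 - 1*4*4 = 2 - 4*4 = 2 - 1*16 = 2 - 16 = -14)
Z(H) = 0
(-244848 + G(652))*(Z((v(2, -2) + p)*8) - 36809) = (-244848 + 81)*(0 - 36809) = -244767*(-36809) = 9009628503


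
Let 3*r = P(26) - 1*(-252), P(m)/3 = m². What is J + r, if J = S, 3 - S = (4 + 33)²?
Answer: -606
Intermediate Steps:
P(m) = 3*m²
S = -1366 (S = 3 - (4 + 33)² = 3 - 1*37² = 3 - 1*1369 = 3 - 1369 = -1366)
r = 760 (r = (3*26² - 1*(-252))/3 = (3*676 + 252)/3 = (2028 + 252)/3 = (⅓)*2280 = 760)
J = -1366
J + r = -1366 + 760 = -606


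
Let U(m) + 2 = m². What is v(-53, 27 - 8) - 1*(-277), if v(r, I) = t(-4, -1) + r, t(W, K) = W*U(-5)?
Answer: 132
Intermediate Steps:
U(m) = -2 + m²
t(W, K) = 23*W (t(W, K) = W*(-2 + (-5)²) = W*(-2 + 25) = W*23 = 23*W)
v(r, I) = -92 + r (v(r, I) = 23*(-4) + r = -92 + r)
v(-53, 27 - 8) - 1*(-277) = (-92 - 53) - 1*(-277) = -145 + 277 = 132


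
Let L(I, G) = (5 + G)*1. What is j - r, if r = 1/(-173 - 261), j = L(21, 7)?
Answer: 5209/434 ≈ 12.002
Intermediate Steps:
L(I, G) = 5 + G
j = 12 (j = 5 + 7 = 12)
r = -1/434 (r = 1/(-434) = -1/434 ≈ -0.0023041)
j - r = 12 - 1*(-1/434) = 12 + 1/434 = 5209/434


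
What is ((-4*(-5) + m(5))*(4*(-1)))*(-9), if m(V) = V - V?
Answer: 720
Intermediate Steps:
m(V) = 0
((-4*(-5) + m(5))*(4*(-1)))*(-9) = ((-4*(-5) + 0)*(4*(-1)))*(-9) = ((20 + 0)*(-4))*(-9) = (20*(-4))*(-9) = -80*(-9) = 720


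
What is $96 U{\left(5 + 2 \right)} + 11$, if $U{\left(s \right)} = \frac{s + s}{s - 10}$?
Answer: $-437$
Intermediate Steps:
$U{\left(s \right)} = \frac{2 s}{-10 + s}$
$96 U{\left(5 + 2 \right)} + 11 = 96 \frac{2 \left(5 + 2\right)}{-10 + \left(5 + 2\right)} + 11 = 96 \cdot 2 \cdot 7 \frac{1}{-10 + 7} + 11 = 96 \cdot 2 \cdot 7 \frac{1}{-3} + 11 = 96 \cdot 2 \cdot 7 \left(- \frac{1}{3}\right) + 11 = 96 \left(- \frac{14}{3}\right) + 11 = -448 + 11 = -437$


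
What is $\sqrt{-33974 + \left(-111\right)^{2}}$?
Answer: $i \sqrt{21653} \approx 147.15 i$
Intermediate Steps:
$\sqrt{-33974 + \left(-111\right)^{2}} = \sqrt{-33974 + 12321} = \sqrt{-21653} = i \sqrt{21653}$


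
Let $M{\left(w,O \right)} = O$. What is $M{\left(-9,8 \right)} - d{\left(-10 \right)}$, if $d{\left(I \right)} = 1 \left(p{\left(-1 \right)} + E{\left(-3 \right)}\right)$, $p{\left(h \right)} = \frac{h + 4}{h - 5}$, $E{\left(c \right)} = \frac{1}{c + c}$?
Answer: $\frac{26}{3} \approx 8.6667$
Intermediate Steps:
$E{\left(c \right)} = \frac{1}{2 c}$
$p{\left(h \right)} = \frac{4 + h}{-5 + h}$
$d{\left(I \right)} = - \frac{2}{3}$ ($d{\left(I \right)} = 1 \left(\frac{4 - 1}{-5 - 1} + \frac{1}{2 \left(-3\right)}\right) = 1 \left(\frac{1}{-6} \cdot 3 + \frac{1}{2} \left(- \frac{1}{3}\right)\right) = 1 \left(\left(- \frac{1}{6}\right) 3 - \frac{1}{6}\right) = 1 \left(- \frac{1}{2} - \frac{1}{6}\right) = 1 \left(- \frac{2}{3}\right) = - \frac{2}{3}$)
$M{\left(-9,8 \right)} - d{\left(-10 \right)} = 8 - - \frac{2}{3} = 8 + \frac{2}{3} = \frac{26}{3}$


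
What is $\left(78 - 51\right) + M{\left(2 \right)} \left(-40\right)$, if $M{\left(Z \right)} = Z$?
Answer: $-53$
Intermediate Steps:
$\left(78 - 51\right) + M{\left(2 \right)} \left(-40\right) = \left(78 - 51\right) + 2 \left(-40\right) = \left(78 - 51\right) - 80 = 27 - 80 = -53$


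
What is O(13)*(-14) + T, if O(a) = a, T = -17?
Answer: -199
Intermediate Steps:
O(13)*(-14) + T = 13*(-14) - 17 = -182 - 17 = -199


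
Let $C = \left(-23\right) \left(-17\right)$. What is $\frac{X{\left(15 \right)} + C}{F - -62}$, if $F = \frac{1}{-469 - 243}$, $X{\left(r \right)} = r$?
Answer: $\frac{289072}{44143} \approx 6.5485$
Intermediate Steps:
$F = - \frac{1}{712}$ ($F = \frac{1}{-712} = - \frac{1}{712} \approx -0.0014045$)
$C = 391$
$\frac{X{\left(15 \right)} + C}{F - -62} = \frac{15 + 391}{- \frac{1}{712} - -62} = \frac{406}{- \frac{1}{712} + \left(-52 + 114\right)} = \frac{406}{- \frac{1}{712} + 62} = \frac{406}{\frac{44143}{712}} = 406 \cdot \frac{712}{44143} = \frac{289072}{44143}$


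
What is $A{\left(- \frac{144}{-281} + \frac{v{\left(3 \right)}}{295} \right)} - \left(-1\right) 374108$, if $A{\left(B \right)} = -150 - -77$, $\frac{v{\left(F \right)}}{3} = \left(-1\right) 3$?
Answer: $374035$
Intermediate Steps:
$v{\left(F \right)} = -9$ ($v{\left(F \right)} = 3 \left(\left(-1\right) 3\right) = 3 \left(-3\right) = -9$)
$A{\left(B \right)} = -73$ ($A{\left(B \right)} = -150 + 77 = -73$)
$A{\left(- \frac{144}{-281} + \frac{v{\left(3 \right)}}{295} \right)} - \left(-1\right) 374108 = -73 - \left(-1\right) 374108 = -73 - -374108 = -73 + 374108 = 374035$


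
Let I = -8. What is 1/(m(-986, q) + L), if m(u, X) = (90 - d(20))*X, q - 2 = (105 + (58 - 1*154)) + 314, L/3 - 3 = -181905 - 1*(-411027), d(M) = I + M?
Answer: 1/712725 ≈ 1.4031e-6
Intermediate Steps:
d(M) = -8 + M
L = 687375 (L = 9 + 3*(-181905 - 1*(-411027)) = 9 + 3*(-181905 + 411027) = 9 + 3*229122 = 9 + 687366 = 687375)
q = 325 (q = 2 + ((105 + (58 - 1*154)) + 314) = 2 + ((105 + (58 - 154)) + 314) = 2 + ((105 - 96) + 314) = 2 + (9 + 314) = 2 + 323 = 325)
m(u, X) = 78*X (m(u, X) = (90 - (-8 + 20))*X = (90 - 1*12)*X = (90 - 12)*X = 78*X)
1/(m(-986, q) + L) = 1/(78*325 + 687375) = 1/(25350 + 687375) = 1/712725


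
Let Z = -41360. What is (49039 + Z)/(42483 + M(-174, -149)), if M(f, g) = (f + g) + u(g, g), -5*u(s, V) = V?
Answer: 38395/210949 ≈ 0.18201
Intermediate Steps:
u(s, V) = -V/5
M(f, g) = f + 4*g/5 (M(f, g) = (f + g) - g/5 = f + 4*g/5)
(49039 + Z)/(42483 + M(-174, -149)) = (49039 - 41360)/(42483 + (-174 + (⅘)*(-149))) = 7679/(42483 + (-174 - 596/5)) = 7679/(42483 - 1466/5) = 7679/(210949/5) = 7679*(5/210949) = 38395/210949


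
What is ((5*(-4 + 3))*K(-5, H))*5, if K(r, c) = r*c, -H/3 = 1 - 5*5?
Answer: 9000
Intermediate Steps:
H = 72 (H = -3*(1 - 5*5) = -3*(1 - 25) = -3*(-24) = 72)
K(r, c) = c*r
((5*(-4 + 3))*K(-5, H))*5 = ((5*(-4 + 3))*(72*(-5)))*5 = ((5*(-1))*(-360))*5 = -5*(-360)*5 = 1800*5 = 9000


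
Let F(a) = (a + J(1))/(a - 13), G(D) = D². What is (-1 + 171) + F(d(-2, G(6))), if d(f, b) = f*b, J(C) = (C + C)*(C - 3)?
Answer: 14526/85 ≈ 170.89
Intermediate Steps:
J(C) = 2*C*(-3 + C) (J(C) = (2*C)*(-3 + C) = 2*C*(-3 + C))
d(f, b) = b*f
F(a) = (-4 + a)/(-13 + a) (F(a) = (a + 2*1*(-3 + 1))/(a - 13) = (a + 2*1*(-2))/(-13 + a) = (a - 4)/(-13 + a) = (-4 + a)/(-13 + a))
(-1 + 171) + F(d(-2, G(6))) = (-1 + 171) + (-4 + 6²*(-2))/(-13 + 6²*(-2)) = 170 + (-4 + 36*(-2))/(-13 + 36*(-2)) = 170 + (-4 - 72)/(-13 - 72) = 170 - 76/(-85) = 170 - 1/85*(-76) = 170 + 76/85 = 14526/85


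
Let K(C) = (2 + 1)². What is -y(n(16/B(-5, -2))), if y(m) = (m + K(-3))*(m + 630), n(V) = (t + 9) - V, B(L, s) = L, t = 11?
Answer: -525826/25 ≈ -21033.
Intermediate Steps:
K(C) = 9 (K(C) = 3² = 9)
n(V) = 20 - V (n(V) = (11 + 9) - V = 20 - V)
y(m) = (9 + m)*(630 + m) (y(m) = (m + 9)*(m + 630) = (9 + m)*(630 + m))
-y(n(16/B(-5, -2))) = -(5670 + (20 - 16/(-5))² + 639*(20 - 16/(-5))) = -(5670 + (20 - 16*(-1)/5)² + 639*(20 - 16*(-1)/5)) = -(5670 + (20 - 1*(-16/5))² + 639*(20 - 1*(-16/5))) = -(5670 + (20 + 16/5)² + 639*(20 + 16/5)) = -(5670 + (116/5)² + 639*(116/5)) = -(5670 + 13456/25 + 74124/5) = -1*525826/25 = -525826/25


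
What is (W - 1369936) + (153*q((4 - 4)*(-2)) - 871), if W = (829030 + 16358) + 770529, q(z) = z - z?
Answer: 245110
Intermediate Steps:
q(z) = 0
W = 1615917 (W = 845388 + 770529 = 1615917)
(W - 1369936) + (153*q((4 - 4)*(-2)) - 871) = (1615917 - 1369936) + (153*0 - 871) = 245981 + (0 - 871) = 245981 - 871 = 245110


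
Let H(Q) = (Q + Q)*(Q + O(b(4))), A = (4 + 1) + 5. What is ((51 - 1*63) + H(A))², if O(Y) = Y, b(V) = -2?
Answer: 21904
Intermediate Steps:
A = 10 (A = 5 + 5 = 10)
H(Q) = 2*Q*(-2 + Q) (H(Q) = (Q + Q)*(Q - 2) = (2*Q)*(-2 + Q) = 2*Q*(-2 + Q))
((51 - 1*63) + H(A))² = ((51 - 1*63) + 2*10*(-2 + 10))² = ((51 - 63) + 2*10*8)² = (-12 + 160)² = 148² = 21904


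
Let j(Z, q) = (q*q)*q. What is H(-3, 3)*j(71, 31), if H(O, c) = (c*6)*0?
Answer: 0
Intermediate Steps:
j(Z, q) = q³ (j(Z, q) = q²*q = q³)
H(O, c) = 0 (H(O, c) = (6*c)*0 = 0)
H(-3, 3)*j(71, 31) = 0*31³ = 0*29791 = 0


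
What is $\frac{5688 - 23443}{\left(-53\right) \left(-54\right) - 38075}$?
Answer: $\frac{17755}{35213} \approx 0.50422$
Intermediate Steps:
$\frac{5688 - 23443}{\left(-53\right) \left(-54\right) - 38075} = - \frac{17755}{2862 - 38075} = - \frac{17755}{-35213} = \left(-17755\right) \left(- \frac{1}{35213}\right) = \frac{17755}{35213}$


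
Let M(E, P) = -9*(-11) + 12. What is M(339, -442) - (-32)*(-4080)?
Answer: -130449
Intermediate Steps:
M(E, P) = 111 (M(E, P) = 99 + 12 = 111)
M(339, -442) - (-32)*(-4080) = 111 - (-32)*(-4080) = 111 - 1*130560 = 111 - 130560 = -130449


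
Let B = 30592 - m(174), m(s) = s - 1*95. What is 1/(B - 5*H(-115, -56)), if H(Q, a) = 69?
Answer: 1/30168 ≈ 3.3148e-5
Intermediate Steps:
m(s) = -95 + s (m(s) = s - 95 = -95 + s)
B = 30513 (B = 30592 - (-95 + 174) = 30592 - 1*79 = 30592 - 79 = 30513)
1/(B - 5*H(-115, -56)) = 1/(30513 - 5*69) = 1/(30513 - 345) = 1/30168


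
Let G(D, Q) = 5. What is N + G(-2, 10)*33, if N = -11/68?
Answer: 11209/68 ≈ 164.84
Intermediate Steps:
N = -11/68 (N = -11*1/68 = -11/68 ≈ -0.16176)
N + G(-2, 10)*33 = -11/68 + 5*33 = -11/68 + 165 = 11209/68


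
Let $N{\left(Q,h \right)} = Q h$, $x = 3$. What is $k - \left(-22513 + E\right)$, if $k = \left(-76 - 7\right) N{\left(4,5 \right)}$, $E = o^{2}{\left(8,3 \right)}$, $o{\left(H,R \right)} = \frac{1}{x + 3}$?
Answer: $\frac{750707}{36} \approx 20853.0$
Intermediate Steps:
$o{\left(H,R \right)} = \frac{1}{6}$ ($o{\left(H,R \right)} = \frac{1}{3 + 3} = \frac{1}{6}$)
$E = \frac{1}{36}$ ($E = \left(\frac{1}{6}\right)^{2} = \frac{1}{36} \approx 0.027778$)
$k = -1660$ ($k = \left(-76 - 7\right) 4 \cdot 5 = \left(-83\right) 20 = -1660$)
$k - \left(-22513 + E\right) = -1660 - \left(-22513 + \frac{1}{36}\right) = -1660 - - \frac{810467}{36} = -1660 + \frac{810467}{36} = \frac{750707}{36}$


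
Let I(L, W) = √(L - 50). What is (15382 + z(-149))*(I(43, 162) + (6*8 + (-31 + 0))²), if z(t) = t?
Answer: 4402337 + 15233*I*√7 ≈ 4.4023e+6 + 40303.0*I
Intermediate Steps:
I(L, W) = √(-50 + L)
(15382 + z(-149))*(I(43, 162) + (6*8 + (-31 + 0))²) = (15382 - 149)*(√(-50 + 43) + (6*8 + (-31 + 0))²) = 15233*(√(-7) + (48 - 31)²) = 15233*(I*√7 + 17²) = 15233*(I*√7 + 289) = 15233*(289 + I*√7) = 4402337 + 15233*I*√7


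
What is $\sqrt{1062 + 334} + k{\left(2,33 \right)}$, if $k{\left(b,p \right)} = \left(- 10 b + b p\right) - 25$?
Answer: $21 + 2 \sqrt{349} \approx 58.363$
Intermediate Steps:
$k{\left(b,p \right)} = -25 - 10 b + b p$
$\sqrt{1062 + 334} + k{\left(2,33 \right)} = \sqrt{1062 + 334} - -21 = \sqrt{1396} - -21 = 2 \sqrt{349} + 21 = 21 + 2 \sqrt{349}$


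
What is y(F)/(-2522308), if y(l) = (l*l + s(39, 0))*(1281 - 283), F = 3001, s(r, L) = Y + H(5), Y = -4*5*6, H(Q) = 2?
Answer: -4493935617/1261154 ≈ -3563.4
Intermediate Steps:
Y = -120 (Y = -20*6 = -120)
s(r, L) = -118 (s(r, L) = -120 + 2 = -118)
y(l) = -117764 + 998*l² (y(l) = (l*l - 118)*(1281 - 283) = (l² - 118)*998 = (-118 + l²)*998 = -117764 + 998*l²)
y(F)/(-2522308) = (-117764 + 998*3001²)/(-2522308) = (-117764 + 998*9006001)*(-1/2522308) = (-117764 + 8987988998)*(-1/2522308) = 8987871234*(-1/2522308) = -4493935617/1261154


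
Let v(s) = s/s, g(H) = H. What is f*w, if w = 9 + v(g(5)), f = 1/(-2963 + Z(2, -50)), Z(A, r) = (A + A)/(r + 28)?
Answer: -22/6519 ≈ -0.0033748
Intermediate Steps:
Z(A, r) = 2*A/(28 + r) (Z(A, r) = (2*A)/(28 + r) = 2*A/(28 + r))
v(s) = 1
f = -11/32595 (f = 1/(-2963 + 2*2/(28 - 50)) = 1/(-2963 + 2*2/(-22)) = 1/(-2963 + 2*2*(-1/22)) = 1/(-2963 - 2/11) = 1/(-32595/11) = -11/32595 ≈ -0.00033747)
w = 10 (w = 9 + 1 = 10)
f*w = -11/32595*10 = -22/6519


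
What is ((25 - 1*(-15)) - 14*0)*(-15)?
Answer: -600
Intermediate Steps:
((25 - 1*(-15)) - 14*0)*(-15) = ((25 + 15) + 0)*(-15) = (40 + 0)*(-15) = 40*(-15) = -600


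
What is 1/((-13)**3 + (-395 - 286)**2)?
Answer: 1/461564 ≈ 2.1665e-6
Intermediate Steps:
1/((-13)**3 + (-395 - 286)**2) = 1/(-2197 + (-681)**2) = 1/(-2197 + 463761) = 1/461564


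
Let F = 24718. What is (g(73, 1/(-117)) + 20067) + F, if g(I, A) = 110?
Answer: 44895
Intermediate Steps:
(g(73, 1/(-117)) + 20067) + F = (110 + 20067) + 24718 = 20177 + 24718 = 44895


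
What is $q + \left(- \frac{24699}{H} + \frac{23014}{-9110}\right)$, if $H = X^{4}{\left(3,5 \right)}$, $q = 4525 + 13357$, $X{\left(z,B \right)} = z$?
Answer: $\frac{2161405766}{122985} \approx 17575.0$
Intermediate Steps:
$q = 17882$
$H = 81$ ($H = 3^{4} = 81$)
$q + \left(- \frac{24699}{H} + \frac{23014}{-9110}\right) = 17882 + \left(- \frac{24699}{81} + \frac{23014}{-9110}\right) = 17882 + \left(\left(-24699\right) \frac{1}{81} + 23014 \left(- \frac{1}{9110}\right)\right) = 17882 - \frac{37812004}{122985} = \frac{2161405766}{122985}$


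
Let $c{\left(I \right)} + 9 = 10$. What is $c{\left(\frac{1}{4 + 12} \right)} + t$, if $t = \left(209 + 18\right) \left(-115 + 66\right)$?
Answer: $-11122$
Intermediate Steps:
$c{\left(I \right)} = 1$ ($c{\left(I \right)} = -9 + 10 = 1$)
$t = -11123$ ($t = 227 \left(-49\right) = -11123$)
$c{\left(\frac{1}{4 + 12} \right)} + t = 1 - 11123 = -11122$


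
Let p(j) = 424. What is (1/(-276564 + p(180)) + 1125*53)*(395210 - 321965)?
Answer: 241193551012851/55228 ≈ 4.3672e+9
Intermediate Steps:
(1/(-276564 + p(180)) + 1125*53)*(395210 - 321965) = (1/(-276564 + 424) + 1125*53)*(395210 - 321965) = (1/(-276140) + 59625)*73245 = (-1/276140 + 59625)*73245 = (16464847499/276140)*73245 = 241193551012851/55228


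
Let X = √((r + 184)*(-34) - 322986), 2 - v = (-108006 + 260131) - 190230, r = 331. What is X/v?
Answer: 4*I*√21281/38107 ≈ 0.015313*I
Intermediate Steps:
v = 38107 (v = 2 - ((-108006 + 260131) - 190230) = 2 - (152125 - 190230) = 2 - 1*(-38105) = 2 + 38105 = 38107)
X = 4*I*√21281 (X = √((331 + 184)*(-34) - 322986) = √(515*(-34) - 322986) = √(-17510 - 322986) = √(-340496) = 4*I*√21281 ≈ 583.52*I)
X/v = (4*I*√21281)/38107 = (4*I*√21281)*(1/38107) = 4*I*√21281/38107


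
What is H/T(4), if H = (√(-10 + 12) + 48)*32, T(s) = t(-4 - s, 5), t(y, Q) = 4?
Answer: 384 + 8*√2 ≈ 395.31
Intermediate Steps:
T(s) = 4
H = 1536 + 32*√2 (H = (√2 + 48)*32 = (48 + √2)*32 = 1536 + 32*√2 ≈ 1581.3)
H/T(4) = (1536 + 32*√2)/4 = (1536 + 32*√2)*(¼) = 384 + 8*√2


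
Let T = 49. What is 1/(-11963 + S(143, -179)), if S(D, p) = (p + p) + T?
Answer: -1/12272 ≈ -8.1486e-5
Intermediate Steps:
S(D, p) = 49 + 2*p (S(D, p) = (p + p) + 49 = 2*p + 49 = 49 + 2*p)
1/(-11963 + S(143, -179)) = 1/(-11963 + (49 + 2*(-179))) = 1/(-11963 + (49 - 358)) = 1/(-11963 - 309) = 1/(-12272) = -1/12272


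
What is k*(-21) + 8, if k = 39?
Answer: -811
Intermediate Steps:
k*(-21) + 8 = 39*(-21) + 8 = -819 + 8 = -811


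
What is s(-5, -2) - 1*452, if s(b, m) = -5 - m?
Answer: -455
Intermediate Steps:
s(-5, -2) - 1*452 = (-5 - 1*(-2)) - 1*452 = (-5 + 2) - 452 = -3 - 452 = -455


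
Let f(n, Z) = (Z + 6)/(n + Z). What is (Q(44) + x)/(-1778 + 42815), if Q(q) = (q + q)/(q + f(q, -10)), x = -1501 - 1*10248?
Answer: -1460543/5102267 ≈ -0.28625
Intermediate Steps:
x = -11749 (x = -1501 - 10248 = -11749)
f(n, Z) = (6 + Z)/(Z + n)
Q(q) = 2*q/(q - 4/(-10 + q)) (Q(q) = (q + q)/(q + (6 - 10)/(-10 + q)) = (2*q)/(q - 4/(-10 + q)) = 2*q/(q - 4/(-10 + q)))
(Q(44) + x)/(-1778 + 42815) = (2*44*(-10 + 44)/(-4 + 44*(-10 + 44)) - 11749)/(-1778 + 42815) = (2*44*34/(-4 + 44*34) - 11749)/41037 = (2*44*34/(-4 + 1496) - 11749)*(1/41037) = (2*44*34/1492 - 11749)*(1/41037) = (2*44*(1/1492)*34 - 11749)*(1/41037) = (748/373 - 11749)*(1/41037) = -4381629/373*1/41037 = -1460543/5102267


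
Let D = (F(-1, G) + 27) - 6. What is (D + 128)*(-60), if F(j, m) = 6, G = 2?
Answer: -9300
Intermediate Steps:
D = 27 (D = (6 + 27) - 6 = 33 - 6 = 27)
(D + 128)*(-60) = (27 + 128)*(-60) = 155*(-60) = -9300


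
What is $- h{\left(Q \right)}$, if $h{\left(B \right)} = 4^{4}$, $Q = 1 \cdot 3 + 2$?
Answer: $-256$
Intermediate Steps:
$Q = 5$ ($Q = 3 + 2 = 5$)
$h{\left(B \right)} = 256$
$- h{\left(Q \right)} = \left(-1\right) 256 = -256$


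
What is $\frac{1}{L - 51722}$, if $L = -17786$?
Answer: $- \frac{1}{69508} \approx -1.4387 \cdot 10^{-5}$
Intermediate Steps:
$\frac{1}{L - 51722} = \frac{1}{-17786 - 51722} = \frac{1}{-69508} = - \frac{1}{69508}$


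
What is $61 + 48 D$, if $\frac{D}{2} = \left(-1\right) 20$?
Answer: $-1859$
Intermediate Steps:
$D = -40$ ($D = 2 \left(\left(-1\right) 20\right) = 2 \left(-20\right) = -40$)
$61 + 48 D = 61 + 48 \left(-40\right) = 61 - 1920 = -1859$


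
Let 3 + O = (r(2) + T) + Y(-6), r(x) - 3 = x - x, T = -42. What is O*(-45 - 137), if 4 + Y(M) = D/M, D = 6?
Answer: 8554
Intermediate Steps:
Y(M) = -4 + 6/M
r(x) = 3 (r(x) = 3 + (x - x) = 3 + 0 = 3)
O = -47 (O = -3 + ((3 - 42) + (-4 + 6/(-6))) = -3 + (-39 + (-4 + 6*(-⅙))) = -3 + (-39 + (-4 - 1)) = -3 + (-39 - 5) = -3 - 44 = -47)
O*(-45 - 137) = -47*(-45 - 137) = -47*(-182) = 8554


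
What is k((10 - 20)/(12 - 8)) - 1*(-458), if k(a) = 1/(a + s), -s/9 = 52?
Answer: 430976/941 ≈ 458.00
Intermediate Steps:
s = -468 (s = -9*52 = -468)
k(a) = 1/(-468 + a) (k(a) = 1/(a - 468) = 1/(-468 + a))
k((10 - 20)/(12 - 8)) - 1*(-458) = 1/(-468 + (10 - 20)/(12 - 8)) - 1*(-458) = 1/(-468 - 10/4) + 458 = 1/(-468 - 10*¼) + 458 = 1/(-468 - 5/2) + 458 = 1/(-941/2) + 458 = -2/941 + 458 = 430976/941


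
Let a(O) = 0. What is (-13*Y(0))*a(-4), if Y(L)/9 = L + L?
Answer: 0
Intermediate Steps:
Y(L) = 18*L (Y(L) = 9*(L + L) = 9*(2*L) = 18*L)
(-13*Y(0))*a(-4) = -234*0*0 = -13*0*0 = 0*0 = 0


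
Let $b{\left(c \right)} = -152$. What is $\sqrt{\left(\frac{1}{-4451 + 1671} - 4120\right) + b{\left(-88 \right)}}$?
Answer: $\frac{i \sqrt{8253931895}}{1390} \approx 65.361 i$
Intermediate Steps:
$\sqrt{\left(\frac{1}{-4451 + 1671} - 4120\right) + b{\left(-88 \right)}} = \sqrt{\left(\frac{1}{-4451 + 1671} - 4120\right) - 152} = \sqrt{\left(\frac{1}{-2780} - 4120\right) - 152} = \sqrt{\left(- \frac{1}{2780} - 4120\right) - 152} = \sqrt{- \frac{11453601}{2780} - 152} = \sqrt{- \frac{11876161}{2780}} = \frac{i \sqrt{8253931895}}{1390}$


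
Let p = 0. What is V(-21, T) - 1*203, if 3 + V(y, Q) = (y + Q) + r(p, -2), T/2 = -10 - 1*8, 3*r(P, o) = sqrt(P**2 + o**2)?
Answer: -787/3 ≈ -262.33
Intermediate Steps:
r(P, o) = sqrt(P**2 + o**2)/3
T = -36 (T = 2*(-10 - 1*8) = 2*(-10 - 8) = 2*(-18) = -36)
V(y, Q) = -7/3 + Q + y (V(y, Q) = -3 + ((y + Q) + sqrt(0**2 + (-2)**2)/3) = -3 + ((Q + y) + sqrt(0 + 4)/3) = -3 + ((Q + y) + sqrt(4)/3) = -3 + ((Q + y) + (1/3)*2) = -3 + ((Q + y) + 2/3) = -3 + (2/3 + Q + y) = -7/3 + Q + y)
V(-21, T) - 1*203 = (-7/3 - 36 - 21) - 1*203 = -178/3 - 203 = -787/3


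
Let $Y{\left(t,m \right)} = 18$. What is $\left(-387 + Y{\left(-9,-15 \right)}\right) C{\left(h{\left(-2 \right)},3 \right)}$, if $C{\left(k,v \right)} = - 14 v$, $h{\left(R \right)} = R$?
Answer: $15498$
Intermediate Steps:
$\left(-387 + Y{\left(-9,-15 \right)}\right) C{\left(h{\left(-2 \right)},3 \right)} = \left(-387 + 18\right) \left(\left(-14\right) 3\right) = \left(-369\right) \left(-42\right) = 15498$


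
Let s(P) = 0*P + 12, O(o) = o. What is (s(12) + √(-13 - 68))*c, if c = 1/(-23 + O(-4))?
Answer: -4/9 - I/3 ≈ -0.44444 - 0.33333*I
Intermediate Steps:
c = -1/27 (c = 1/(-23 - 4) = 1/(-27) = -1/27 ≈ -0.037037)
s(P) = 12 (s(P) = 0 + 12 = 12)
(s(12) + √(-13 - 68))*c = (12 + √(-13 - 68))*(-1/27) = (12 + √(-81))*(-1/27) = (12 + 9*I)*(-1/27) = -4/9 - I/3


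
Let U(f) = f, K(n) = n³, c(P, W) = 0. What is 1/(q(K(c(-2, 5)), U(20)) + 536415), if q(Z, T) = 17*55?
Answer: 1/537350 ≈ 1.8610e-6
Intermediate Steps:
q(Z, T) = 935
1/(q(K(c(-2, 5)), U(20)) + 536415) = 1/(935 + 536415) = 1/537350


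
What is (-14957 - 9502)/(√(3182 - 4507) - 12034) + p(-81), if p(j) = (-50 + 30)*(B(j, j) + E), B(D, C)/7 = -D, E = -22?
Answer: -526075701098/48272827 + 40765*I*√53/48272827 ≈ -10898.0 + 0.0061478*I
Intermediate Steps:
B(D, C) = -7*D (B(D, C) = 7*(-D) = -7*D)
p(j) = 440 + 140*j (p(j) = (-50 + 30)*(-7*j - 22) = -20*(-22 - 7*j) = 440 + 140*j)
(-14957 - 9502)/(√(3182 - 4507) - 12034) + p(-81) = (-14957 - 9502)/(√(3182 - 4507) - 12034) + (440 + 140*(-81)) = -24459/(√(-1325) - 12034) + (440 - 11340) = -24459/(5*I*√53 - 12034) - 10900 = -24459/(-12034 + 5*I*√53) - 10900 = -10900 - 24459/(-12034 + 5*I*√53)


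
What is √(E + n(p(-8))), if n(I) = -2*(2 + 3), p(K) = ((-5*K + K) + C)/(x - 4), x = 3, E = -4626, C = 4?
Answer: 2*I*√1159 ≈ 68.088*I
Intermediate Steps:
p(K) = -4 + 4*K (p(K) = ((-5*K + K) + 4)/(3 - 4) = (-4*K + 4)/(-1) = (4 - 4*K)*(-1) = -4 + 4*K)
n(I) = -10 (n(I) = -2*5 = -10)
√(E + n(p(-8))) = √(-4626 - 10) = √(-4636) = 2*I*√1159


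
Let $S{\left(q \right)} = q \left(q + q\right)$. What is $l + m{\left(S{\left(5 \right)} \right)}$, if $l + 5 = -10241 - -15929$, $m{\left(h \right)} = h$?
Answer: $5733$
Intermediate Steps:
$S{\left(q \right)} = 2 q^{2}$ ($S{\left(q \right)} = q 2 q = 2 q^{2}$)
$l = 5683$ ($l = -5 - -5688 = -5 + \left(-10241 + 15929\right) = -5 + 5688 = 5683$)
$l + m{\left(S{\left(5 \right)} \right)} = 5683 + 2 \cdot 5^{2} = 5683 + 2 \cdot 25 = 5683 + 50 = 5733$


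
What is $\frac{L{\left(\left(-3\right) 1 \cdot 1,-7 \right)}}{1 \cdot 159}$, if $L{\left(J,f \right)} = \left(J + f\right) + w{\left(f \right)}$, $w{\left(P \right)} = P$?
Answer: $- \frac{17}{159} \approx -0.10692$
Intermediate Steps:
$L{\left(J,f \right)} = J + 2 f$ ($L{\left(J,f \right)} = \left(J + f\right) + f = J + 2 f$)
$\frac{L{\left(\left(-3\right) 1 \cdot 1,-7 \right)}}{1 \cdot 159} = \frac{\left(-3\right) 1 \cdot 1 + 2 \left(-7\right)}{1 \cdot 159} = \frac{\left(-3\right) 1 - 14}{159} = \left(-3 - 14\right) \frac{1}{159} = \left(-17\right) \frac{1}{159} = - \frac{17}{159}$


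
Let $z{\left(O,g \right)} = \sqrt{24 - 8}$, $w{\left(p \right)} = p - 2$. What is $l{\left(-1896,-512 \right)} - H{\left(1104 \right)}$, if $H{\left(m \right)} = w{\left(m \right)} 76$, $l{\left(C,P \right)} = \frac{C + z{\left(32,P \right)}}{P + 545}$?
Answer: $- \frac{251428}{3} \approx -83809.0$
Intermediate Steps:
$w{\left(p \right)} = -2 + p$ ($w{\left(p \right)} = p - 2 = -2 + p$)
$z{\left(O,g \right)} = 4$ ($z{\left(O,g \right)} = \sqrt{16} = 4$)
$l{\left(C,P \right)} = \frac{4 + C}{545 + P}$ ($l{\left(C,P \right)} = \frac{C + 4}{P + 545} = \frac{4 + C}{545 + P}$)
$H{\left(m \right)} = -152 + 76 m$ ($H{\left(m \right)} = \left(-2 + m\right) 76 = -152 + 76 m$)
$l{\left(-1896,-512 \right)} - H{\left(1104 \right)} = \frac{4 - 1896}{545 - 512} - \left(-152 + 76 \cdot 1104\right) = \frac{1}{33} \left(-1892\right) - \left(-152 + 83904\right) = \frac{1}{33} \left(-1892\right) - 83752 = - \frac{172}{3} - 83752 = - \frac{251428}{3}$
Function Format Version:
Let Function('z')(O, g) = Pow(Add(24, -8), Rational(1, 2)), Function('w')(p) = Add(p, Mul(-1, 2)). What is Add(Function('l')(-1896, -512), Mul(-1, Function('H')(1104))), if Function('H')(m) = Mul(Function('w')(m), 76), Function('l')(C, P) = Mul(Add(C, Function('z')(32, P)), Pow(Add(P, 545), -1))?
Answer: Rational(-251428, 3) ≈ -83809.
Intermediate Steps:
Function('w')(p) = Add(-2, p) (Function('w')(p) = Add(p, -2) = Add(-2, p))
Function('z')(O, g) = 4 (Function('z')(O, g) = Pow(16, Rational(1, 2)) = 4)
Function('l')(C, P) = Mul(Pow(Add(545, P), -1), Add(4, C)) (Function('l')(C, P) = Mul(Add(C, 4), Pow(Add(P, 545), -1)) = Mul(Add(4, C), Pow(Add(545, P), -1)) = Mul(Pow(Add(545, P), -1), Add(4, C)))
Function('H')(m) = Add(-152, Mul(76, m)) (Function('H')(m) = Mul(Add(-2, m), 76) = Add(-152, Mul(76, m)))
Add(Function('l')(-1896, -512), Mul(-1, Function('H')(1104))) = Add(Mul(Pow(Add(545, -512), -1), Add(4, -1896)), Mul(-1, Add(-152, Mul(76, 1104)))) = Add(Mul(Pow(33, -1), -1892), Mul(-1, Add(-152, 83904))) = Add(Mul(Rational(1, 33), -1892), Mul(-1, 83752)) = Add(Rational(-172, 3), -83752) = Rational(-251428, 3)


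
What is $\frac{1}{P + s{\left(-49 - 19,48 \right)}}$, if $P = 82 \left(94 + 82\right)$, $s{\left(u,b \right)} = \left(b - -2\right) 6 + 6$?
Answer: $\frac{1}{14738} \approx 6.7852 \cdot 10^{-5}$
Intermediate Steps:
$s{\left(u,b \right)} = 18 + 6 b$ ($s{\left(u,b \right)} = \left(b + 2\right) 6 + 6 = \left(2 + b\right) 6 + 6 = \left(12 + 6 b\right) + 6 = 18 + 6 b$)
$P = 14432$ ($P = 82 \cdot 176 = 14432$)
$\frac{1}{P + s{\left(-49 - 19,48 \right)}} = \frac{1}{14432 + \left(18 + 6 \cdot 48\right)} = \frac{1}{14432 + \left(18 + 288\right)} = \frac{1}{14432 + 306} = \frac{1}{14738}$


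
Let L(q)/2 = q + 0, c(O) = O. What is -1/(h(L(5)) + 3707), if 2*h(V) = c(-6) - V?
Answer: -1/3699 ≈ -0.00027034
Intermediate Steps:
L(q) = 2*q (L(q) = 2*(q + 0) = 2*q)
h(V) = -3 - V/2 (h(V) = (-6 - V)/2 = -3 - V/2)
-1/(h(L(5)) + 3707) = -1/((-3 - 5) + 3707) = -1/(-8 + 3707) = -1/3699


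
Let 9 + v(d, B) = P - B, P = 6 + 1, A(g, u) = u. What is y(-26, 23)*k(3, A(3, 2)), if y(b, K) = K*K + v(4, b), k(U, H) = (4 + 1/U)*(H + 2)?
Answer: 28756/3 ≈ 9585.3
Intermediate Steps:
k(U, H) = (2 + H)*(4 + 1/U) (k(U, H) = (4 + 1/U)*(2 + H) = (2 + H)*(4 + 1/U))
P = 7
v(d, B) = -2 - B (v(d, B) = -9 + (7 - B) = -2 - B)
y(b, K) = -2 + K² - b (y(b, K) = K*K + (-2 - b) = K² + (-2 - b) = -2 + K² - b)
y(-26, 23)*k(3, A(3, 2)) = (-2 + 23² - 1*(-26))*((2 + 2 + 4*3*(2 + 2))/3) = (-2 + 529 + 26)*((2 + 2 + 4*3*4)/3) = 553*((2 + 2 + 48)/3) = 553*((⅓)*52) = 553*(52/3) = 28756/3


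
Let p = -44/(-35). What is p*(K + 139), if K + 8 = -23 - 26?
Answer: 3608/35 ≈ 103.09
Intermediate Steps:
p = 44/35 (p = -44*(-1/35) = 44/35 ≈ 1.2571)
K = -57 (K = -8 + (-23 - 26) = -8 - 49 = -57)
p*(K + 139) = 44*(-57 + 139)/35 = (44/35)*82 = 3608/35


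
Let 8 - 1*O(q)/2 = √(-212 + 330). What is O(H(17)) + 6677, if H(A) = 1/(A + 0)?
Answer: 6693 - 2*√118 ≈ 6671.3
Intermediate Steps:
H(A) = 1/A
O(q) = 16 - 2*√118 (O(q) = 16 - 2*√(-212 + 330) = 16 - 2*√118)
O(H(17)) + 6677 = (16 - 2*√118) + 6677 = 6693 - 2*√118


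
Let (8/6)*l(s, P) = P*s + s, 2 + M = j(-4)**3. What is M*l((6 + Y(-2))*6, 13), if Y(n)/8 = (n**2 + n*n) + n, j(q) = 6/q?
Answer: -73143/4 ≈ -18286.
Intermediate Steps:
Y(n) = 8*n + 16*n**2 (Y(n) = 8*((n**2 + n*n) + n) = 8*((n**2 + n**2) + n) = 8*(2*n**2 + n) = 8*(n + 2*n**2) = 8*n + 16*n**2)
M = -43/8 (M = -2 + (6/(-4))**3 = -2 + (6*(-1/4))**3 = -2 + (-3/2)**3 = -2 - 27/8 = -43/8 ≈ -5.3750)
l(s, P) = 3*s/4 + 3*P*s/4 (l(s, P) = 3*(P*s + s)/4 = 3*(s + P*s)/4 = 3*s/4 + 3*P*s/4)
M*l((6 + Y(-2))*6, 13) = -129*(6 + 8*(-2)*(1 + 2*(-2)))*6*(1 + 13)/32 = -129*(6 + 8*(-2)*(1 - 4))*6*14/32 = -129*(6 + 8*(-2)*(-3))*6*14/32 = -129*(6 + 48)*6*14/32 = -129*54*6*14/32 = -129*324*14/32 = -43/8*3402 = -73143/4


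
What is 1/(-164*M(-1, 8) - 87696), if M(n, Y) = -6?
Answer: -1/86712 ≈ -1.1532e-5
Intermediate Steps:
1/(-164*M(-1, 8) - 87696) = 1/(-164*(-6) - 87696) = 1/(984 - 87696) = 1/(-86712) = -1/86712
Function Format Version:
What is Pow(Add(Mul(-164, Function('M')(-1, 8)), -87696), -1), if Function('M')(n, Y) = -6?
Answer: Rational(-1, 86712) ≈ -1.1532e-5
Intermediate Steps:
Pow(Add(Mul(-164, Function('M')(-1, 8)), -87696), -1) = Pow(Add(Mul(-164, -6), -87696), -1) = Pow(Add(984, -87696), -1) = Pow(-86712, -1) = Rational(-1, 86712)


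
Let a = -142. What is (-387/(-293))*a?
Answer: -54954/293 ≈ -187.56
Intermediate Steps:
(-387/(-293))*a = -387/(-293)*(-142) = -387*(-1/293)*(-142) = (387/293)*(-142) = -54954/293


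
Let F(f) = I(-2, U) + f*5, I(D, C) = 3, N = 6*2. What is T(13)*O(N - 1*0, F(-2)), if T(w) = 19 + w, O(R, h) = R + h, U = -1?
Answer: 160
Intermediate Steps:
N = 12
F(f) = 3 + 5*f (F(f) = 3 + f*5 = 3 + 5*f)
T(13)*O(N - 1*0, F(-2)) = (19 + 13)*((12 - 1*0) + (3 + 5*(-2))) = 32*((12 + 0) + (3 - 10)) = 32*(12 - 7) = 32*5 = 160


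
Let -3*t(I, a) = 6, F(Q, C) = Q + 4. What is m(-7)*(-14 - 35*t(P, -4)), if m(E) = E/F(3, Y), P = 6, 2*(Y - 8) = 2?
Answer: -56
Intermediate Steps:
Y = 9 (Y = 8 + (½)*2 = 8 + 1 = 9)
F(Q, C) = 4 + Q
t(I, a) = -2 (t(I, a) = -⅓*6 = -2)
m(E) = E/7 (m(E) = E/(4 + 3) = E/7)
m(-7)*(-14 - 35*t(P, -4)) = ((⅐)*(-7))*(-14 - 35*(-2)) = -(-14 + 70) = -1*56 = -56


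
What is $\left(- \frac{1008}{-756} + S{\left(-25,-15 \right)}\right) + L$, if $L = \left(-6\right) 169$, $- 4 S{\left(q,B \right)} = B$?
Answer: $- \frac{12107}{12} \approx -1008.9$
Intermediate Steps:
$S{\left(q,B \right)} = - \frac{B}{4}$
$L = -1014$
$\left(- \frac{1008}{-756} + S{\left(-25,-15 \right)}\right) + L = \left(- \frac{1008}{-756} - - \frac{15}{4}\right) - 1014 = \left(\left(-1008\right) \left(- \frac{1}{756}\right) + \frac{15}{4}\right) - 1014 = \left(\frac{4}{3} + \frac{15}{4}\right) - 1014 = \frac{61}{12} - 1014 = - \frac{12107}{12}$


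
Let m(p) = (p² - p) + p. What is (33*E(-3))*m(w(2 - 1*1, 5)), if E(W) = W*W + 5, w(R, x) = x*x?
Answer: 288750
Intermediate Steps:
w(R, x) = x²
m(p) = p²
E(W) = 5 + W² (E(W) = W² + 5 = 5 + W²)
(33*E(-3))*m(w(2 - 1*1, 5)) = (33*(5 + (-3)²))*(5²)² = (33*(5 + 9))*25² = (33*14)*625 = 462*625 = 288750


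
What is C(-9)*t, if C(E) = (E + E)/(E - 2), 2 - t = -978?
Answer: 17640/11 ≈ 1603.6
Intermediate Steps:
t = 980 (t = 2 - 1*(-978) = 2 + 978 = 980)
C(E) = 2*E/(-2 + E) (C(E) = (2*E)/(-2 + E) = 2*E/(-2 + E))
C(-9)*t = (2*(-9)/(-2 - 9))*980 = (2*(-9)/(-11))*980 = (2*(-9)*(-1/11))*980 = (18/11)*980 = 17640/11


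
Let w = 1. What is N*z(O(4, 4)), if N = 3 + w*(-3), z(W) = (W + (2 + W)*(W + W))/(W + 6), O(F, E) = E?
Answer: 0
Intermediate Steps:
z(W) = (W + 2*W*(2 + W))/(6 + W) (z(W) = (W + (2 + W)*(2*W))/(6 + W) = (W + 2*W*(2 + W))/(6 + W))
N = 0 (N = 3 + 1*(-3) = 3 - 3 = 0)
N*z(O(4, 4)) = 0*(4*(5 + 2*4)/(6 + 4)) = 0*(4*(5 + 8)/10) = 0*(4*(⅒)*13) = 0*(26/5) = 0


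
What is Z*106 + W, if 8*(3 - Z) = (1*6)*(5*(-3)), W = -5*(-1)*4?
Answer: 3061/2 ≈ 1530.5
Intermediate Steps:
W = 20 (W = 5*4 = 20)
Z = 57/4 (Z = 3 - 1*6*5*(-3)/8 = 3 - 3*(-15)/4 = 3 - ⅛*(-90) = 3 + 45/4 = 57/4 ≈ 14.250)
Z*106 + W = (57/4)*106 + 20 = 3021/2 + 20 = 3061/2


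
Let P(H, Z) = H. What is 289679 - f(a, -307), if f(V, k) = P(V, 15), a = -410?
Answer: 290089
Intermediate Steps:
f(V, k) = V
289679 - f(a, -307) = 289679 - 1*(-410) = 289679 + 410 = 290089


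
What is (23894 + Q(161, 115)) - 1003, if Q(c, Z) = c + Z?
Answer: 23167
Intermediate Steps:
Q(c, Z) = Z + c
(23894 + Q(161, 115)) - 1003 = (23894 + (115 + 161)) - 1003 = (23894 + 276) - 1003 = 24170 - 1003 = 23167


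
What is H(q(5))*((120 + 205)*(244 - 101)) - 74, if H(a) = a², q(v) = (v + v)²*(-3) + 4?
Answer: 4071953526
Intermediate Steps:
q(v) = 4 - 12*v² (q(v) = (2*v)²*(-3) + 4 = (4*v²)*(-3) + 4 = -12*v² + 4 = 4 - 12*v²)
H(q(5))*((120 + 205)*(244 - 101)) - 74 = (4 - 12*5²)²*((120 + 205)*(244 - 101)) - 74 = (4 - 12*25)²*(325*143) - 74 = (4 - 300)²*46475 - 74 = (-296)²*46475 - 74 = 87616*46475 - 74 = 4071953600 - 74 = 4071953526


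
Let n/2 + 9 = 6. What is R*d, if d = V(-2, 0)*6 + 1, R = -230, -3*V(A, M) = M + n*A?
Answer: 5290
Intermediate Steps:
n = -6 (n = -18 + 2*6 = -18 + 12 = -6)
V(A, M) = 2*A - M/3 (V(A, M) = -(M - 6*A)/3 = 2*A - M/3)
d = -23 (d = (2*(-2) - 1/3*0)*6 + 1 = (-4 + 0)*6 + 1 = -4*6 + 1 = -24 + 1 = -23)
R*d = -230*(-23) = 5290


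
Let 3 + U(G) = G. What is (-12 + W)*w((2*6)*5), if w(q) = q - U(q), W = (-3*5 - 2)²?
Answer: 831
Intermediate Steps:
U(G) = -3 + G
W = 289 (W = (-15 - 2)² = (-17)² = 289)
w(q) = 3 (w(q) = q - (-3 + q) = q + (3 - q) = 3)
(-12 + W)*w((2*6)*5) = (-12 + 289)*3 = 277*3 = 831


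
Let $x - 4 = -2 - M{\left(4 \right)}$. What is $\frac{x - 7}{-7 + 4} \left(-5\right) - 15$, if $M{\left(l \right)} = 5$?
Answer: $- \frac{95}{3} \approx -31.667$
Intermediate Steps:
$x = -3$ ($x = 4 - 7 = -3$)
$\frac{x - 7}{-7 + 4} \left(-5\right) - 15 = \frac{-3 - 7}{-7 + 4} \left(-5\right) - 15 = - \frac{10}{-3} \left(-5\right) - 15 = \left(-10\right) \left(- \frac{1}{3}\right) \left(-5\right) - 15 = \frac{10}{3} \left(-5\right) - 15 = - \frac{50}{3} - 15 = - \frac{95}{3}$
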